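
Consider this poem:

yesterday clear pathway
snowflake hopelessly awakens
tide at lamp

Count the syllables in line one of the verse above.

6

Line one: yesterday (3), clear (1), pathway (2) → 6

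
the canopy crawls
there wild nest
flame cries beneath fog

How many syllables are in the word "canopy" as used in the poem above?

"canopy" has 3 syllables.

3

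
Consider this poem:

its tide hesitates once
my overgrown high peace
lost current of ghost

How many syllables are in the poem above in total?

Line 1: its(1) + tide(1) + hesitates(3) + once(1) = 6
Line 2: my(1) + overgrown(3) + high(1) + peace(1) = 6
Line 3: lost(1) + current(2) + of(1) + ghost(1) = 5
Total: 6 + 6 + 5 = 17

17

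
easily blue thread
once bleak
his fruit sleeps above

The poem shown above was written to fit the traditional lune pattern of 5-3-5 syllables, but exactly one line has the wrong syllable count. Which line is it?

Line 1: "easily blue thread": 3+1+1 = 5 ✓
Line 2: "once bleak": 1+1 = 2 (expected 3)
Line 3: "his fruit sleeps above": 1+1+1+2 = 5 ✓

Line 2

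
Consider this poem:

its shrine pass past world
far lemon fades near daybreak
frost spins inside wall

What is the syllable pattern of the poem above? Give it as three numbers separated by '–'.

5–7–5

Line 1: its(1) + shrine(1) + pass(1) + past(1) + world(1) = 5
Line 2: far(1) + lemon(2) + fades(1) + near(1) + daybreak(2) = 7
Line 3: frost(1) + spins(1) + inside(2) + wall(1) = 5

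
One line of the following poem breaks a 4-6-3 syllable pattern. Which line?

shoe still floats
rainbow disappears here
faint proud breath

Line 1: "shoe still floats": 1+1+1 = 3 (expected 4)
Line 2: "rainbow disappears here": 2+3+1 = 6 ✓
Line 3: "faint proud breath": 1+1+1 = 3 ✓

The first line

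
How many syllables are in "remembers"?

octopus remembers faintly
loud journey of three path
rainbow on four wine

3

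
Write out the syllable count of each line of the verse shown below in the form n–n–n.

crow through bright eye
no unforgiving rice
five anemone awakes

4–6–7

Line 1: crow (1), through (1), bright (1), eye (1) → 4
Line 2: no (1), unforgiving (4), rice (1) → 6
Line 3: five (1), anemone (4), awakes (2) → 7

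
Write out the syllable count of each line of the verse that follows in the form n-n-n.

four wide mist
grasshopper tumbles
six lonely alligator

3-5-7

Line 1: four (1), wide (1), mist (1) → 3
Line 2: grasshopper (3), tumbles (2) → 5
Line 3: six (1), lonely (2), alligator (4) → 7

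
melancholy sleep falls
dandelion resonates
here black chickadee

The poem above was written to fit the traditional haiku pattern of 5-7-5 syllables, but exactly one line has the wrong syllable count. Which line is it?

Line 1: "melancholy sleep falls": 4+1+1 = 6 (expected 5)
Line 2: "dandelion resonates": 4+3 = 7 ✓
Line 3: "here black chickadee": 1+1+3 = 5 ✓

Line 1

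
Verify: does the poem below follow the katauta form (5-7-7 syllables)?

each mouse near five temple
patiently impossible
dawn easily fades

No

Line 1: each(1) + mouse(1) + near(1) + five(1) + temple(2) = 6 (expected 5)
Line 2: patiently(3) + impossible(4) = 7 ✓
Line 3: dawn(1) + easily(3) + fades(1) = 5 (expected 7)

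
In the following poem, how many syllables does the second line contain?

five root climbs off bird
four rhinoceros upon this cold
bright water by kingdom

9

The second line: "four rhinoceros upon this cold": 1+4+2+1+1 = 9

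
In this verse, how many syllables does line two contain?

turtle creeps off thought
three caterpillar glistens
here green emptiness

7

Line two: three(1) + caterpillar(4) + glistens(2) = 7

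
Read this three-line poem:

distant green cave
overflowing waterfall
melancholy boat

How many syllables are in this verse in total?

16

Line 1: distant(2) + green(1) + cave(1) = 4
Line 2: overflowing(4) + waterfall(3) = 7
Line 3: melancholy(4) + boat(1) = 5
Total: 4 + 7 + 5 = 16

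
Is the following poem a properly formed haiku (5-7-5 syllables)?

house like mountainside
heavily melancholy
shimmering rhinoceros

No

Line 1: house (1), like (1), mountainside (3) → 5 ✓
Line 2: heavily (3), melancholy (4) → 7 ✓
Line 3: shimmering (3), rhinoceros (4) → 7 (expected 5)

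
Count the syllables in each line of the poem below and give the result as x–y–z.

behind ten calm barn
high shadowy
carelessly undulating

Line 1: behind(2) + ten(1) + calm(1) + barn(1) = 5
Line 2: high(1) + shadowy(3) = 4
Line 3: carelessly(3) + undulating(4) = 7

5–4–7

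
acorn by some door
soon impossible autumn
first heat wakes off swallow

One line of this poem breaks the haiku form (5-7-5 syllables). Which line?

The third line

Line 1: acorn (2), by (1), some (1), door (1) → 5 ✓
Line 2: soon (1), impossible (4), autumn (2) → 7 ✓
Line 3: first (1), heat (1), wakes (1), off (1), swallow (2) → 6 (expected 5)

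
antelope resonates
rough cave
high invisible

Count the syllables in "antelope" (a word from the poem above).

3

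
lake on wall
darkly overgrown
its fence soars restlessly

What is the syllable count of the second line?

5

The second line: "darkly overgrown": 2+3 = 5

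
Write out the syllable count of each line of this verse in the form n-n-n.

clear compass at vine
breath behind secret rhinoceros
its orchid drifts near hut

Line 1: clear(1) + compass(2) + at(1) + vine(1) = 5
Line 2: breath(1) + behind(2) + secret(2) + rhinoceros(4) = 9
Line 3: its(1) + orchid(2) + drifts(1) + near(1) + hut(1) = 6

5-9-6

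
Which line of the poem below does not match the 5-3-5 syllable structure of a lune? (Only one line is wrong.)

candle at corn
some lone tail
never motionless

The first line

Line 1: candle(2) + at(1) + corn(1) = 4 (expected 5)
Line 2: some(1) + lone(1) + tail(1) = 3 ✓
Line 3: never(2) + motionless(3) = 5 ✓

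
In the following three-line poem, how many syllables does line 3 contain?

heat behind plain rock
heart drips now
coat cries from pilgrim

5

Line 3: coat(1) + cries(1) + from(1) + pilgrim(2) = 5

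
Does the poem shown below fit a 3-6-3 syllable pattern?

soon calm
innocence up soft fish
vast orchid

No

Line 1: soon (1), calm (1) → 2 (expected 3)
Line 2: innocence (3), up (1), soft (1), fish (1) → 6 ✓
Line 3: vast (1), orchid (2) → 3 ✓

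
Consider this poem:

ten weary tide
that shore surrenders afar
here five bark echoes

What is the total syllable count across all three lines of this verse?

Line 1: ten (1), weary (2), tide (1) → 4
Line 2: that (1), shore (1), surrenders (3), afar (2) → 7
Line 3: here (1), five (1), bark (1), echoes (2) → 5
Total: 4 + 7 + 5 = 16

16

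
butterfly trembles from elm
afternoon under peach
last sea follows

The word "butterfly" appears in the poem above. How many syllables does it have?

3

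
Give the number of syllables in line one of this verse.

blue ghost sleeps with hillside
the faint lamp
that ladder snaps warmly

6

Line one: blue(1) + ghost(1) + sleeps(1) + with(1) + hillside(2) = 6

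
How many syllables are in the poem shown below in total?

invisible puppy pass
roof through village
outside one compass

Line 1: invisible (4), puppy (2), pass (1) → 7
Line 2: roof (1), through (1), village (2) → 4
Line 3: outside (2), one (1), compass (2) → 5
Total: 7 + 4 + 5 = 16

16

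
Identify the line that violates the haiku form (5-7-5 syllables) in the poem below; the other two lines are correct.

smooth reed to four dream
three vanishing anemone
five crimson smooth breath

The second line

Line 1: smooth(1) + reed(1) + to(1) + four(1) + dream(1) = 5 ✓
Line 2: three(1) + vanishing(3) + anemone(4) = 8 (expected 7)
Line 3: five(1) + crimson(2) + smooth(1) + breath(1) = 5 ✓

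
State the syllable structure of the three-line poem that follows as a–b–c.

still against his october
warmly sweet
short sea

Line 1: "still against his october": 1+2+1+3 = 7
Line 2: "warmly sweet": 2+1 = 3
Line 3: "short sea": 1+1 = 2

7–3–2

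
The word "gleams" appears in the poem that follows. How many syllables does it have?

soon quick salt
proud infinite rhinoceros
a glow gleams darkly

1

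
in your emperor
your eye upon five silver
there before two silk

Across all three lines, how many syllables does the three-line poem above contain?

17

Line 1: "in your emperor": 1+1+3 = 5
Line 2: "your eye upon five silver": 1+1+2+1+2 = 7
Line 3: "there before two silk": 1+2+1+1 = 5
Total: 5 + 7 + 5 = 17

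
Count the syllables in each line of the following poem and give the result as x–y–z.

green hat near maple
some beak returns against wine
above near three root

Line 1: "green hat near maple": 1+1+1+2 = 5
Line 2: "some beak returns against wine": 1+1+2+2+1 = 7
Line 3: "above near three root": 2+1+1+1 = 5

5–7–5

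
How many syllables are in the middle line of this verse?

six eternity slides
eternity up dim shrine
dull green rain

The middle line: eternity (4), up (1), dim (1), shrine (1) → 7

7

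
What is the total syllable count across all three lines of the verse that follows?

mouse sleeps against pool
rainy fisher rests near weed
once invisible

17

Line 1: mouse(1) + sleeps(1) + against(2) + pool(1) = 5
Line 2: rainy(2) + fisher(2) + rests(1) + near(1) + weed(1) = 7
Line 3: once(1) + invisible(4) = 5
Total: 5 + 7 + 5 = 17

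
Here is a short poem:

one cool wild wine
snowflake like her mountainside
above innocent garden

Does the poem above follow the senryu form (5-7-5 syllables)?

No

Line 1: "one cool wild wine": 1+1+1+1 = 4 (expected 5)
Line 2: "snowflake like her mountainside": 2+1+1+3 = 7 ✓
Line 3: "above innocent garden": 2+3+2 = 7 (expected 5)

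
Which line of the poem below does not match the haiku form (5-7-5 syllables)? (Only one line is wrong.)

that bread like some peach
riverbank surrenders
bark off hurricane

Line 2

Line 1: "that bread like some peach": 1+1+1+1+1 = 5 ✓
Line 2: "riverbank surrenders": 3+3 = 6 (expected 7)
Line 3: "bark off hurricane": 1+1+3 = 5 ✓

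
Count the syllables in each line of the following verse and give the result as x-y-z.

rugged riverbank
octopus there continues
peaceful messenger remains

5-7-7

Line 1: rugged(2) + riverbank(3) = 5
Line 2: octopus(3) + there(1) + continues(3) = 7
Line 3: peaceful(2) + messenger(3) + remains(2) = 7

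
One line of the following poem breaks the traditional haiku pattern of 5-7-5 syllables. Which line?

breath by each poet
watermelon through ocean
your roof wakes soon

Line 3

Line 1: breath (1), by (1), each (1), poet (2) → 5 ✓
Line 2: watermelon (4), through (1), ocean (2) → 7 ✓
Line 3: your (1), roof (1), wakes (1), soon (1) → 4 (expected 5)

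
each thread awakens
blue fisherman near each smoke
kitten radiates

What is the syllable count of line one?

Line one: each (1), thread (1), awakens (3) → 5

5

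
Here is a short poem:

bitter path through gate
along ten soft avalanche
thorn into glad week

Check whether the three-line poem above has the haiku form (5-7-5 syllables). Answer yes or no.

Yes

Line 1: bitter(2) + path(1) + through(1) + gate(1) = 5 ✓
Line 2: along(2) + ten(1) + soft(1) + avalanche(3) = 7 ✓
Line 3: thorn(1) + into(2) + glad(1) + week(1) = 5 ✓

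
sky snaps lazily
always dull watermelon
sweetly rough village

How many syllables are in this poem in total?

17

Line 1: "sky snaps lazily": 1+1+3 = 5
Line 2: "always dull watermelon": 2+1+4 = 7
Line 3: "sweetly rough village": 2+1+2 = 5
Total: 5 + 7 + 5 = 17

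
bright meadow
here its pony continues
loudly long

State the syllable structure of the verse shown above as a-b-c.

3-7-3

Line 1: bright(1) + meadow(2) = 3
Line 2: here(1) + its(1) + pony(2) + continues(3) = 7
Line 3: loudly(2) + long(1) = 3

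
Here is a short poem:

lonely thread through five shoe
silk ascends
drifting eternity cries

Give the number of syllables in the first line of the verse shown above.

6

The first line: lonely (2), thread (1), through (1), five (1), shoe (1) → 6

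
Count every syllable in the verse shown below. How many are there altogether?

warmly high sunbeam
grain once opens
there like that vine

13

Line 1: warmly(2) + high(1) + sunbeam(2) = 5
Line 2: grain(1) + once(1) + opens(2) = 4
Line 3: there(1) + like(1) + that(1) + vine(1) = 4
Total: 5 + 4 + 4 = 13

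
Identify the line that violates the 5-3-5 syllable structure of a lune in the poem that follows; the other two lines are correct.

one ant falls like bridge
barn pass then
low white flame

Line 3

Line 1: "one ant falls like bridge": 1+1+1+1+1 = 5 ✓
Line 2: "barn pass then": 1+1+1 = 3 ✓
Line 3: "low white flame": 1+1+1 = 3 (expected 5)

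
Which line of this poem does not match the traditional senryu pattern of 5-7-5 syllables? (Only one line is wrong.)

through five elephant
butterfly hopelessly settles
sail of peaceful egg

Line 1: through(1) + five(1) + elephant(3) = 5 ✓
Line 2: butterfly(3) + hopelessly(3) + settles(2) = 8 (expected 7)
Line 3: sail(1) + of(1) + peaceful(2) + egg(1) = 5 ✓

The second line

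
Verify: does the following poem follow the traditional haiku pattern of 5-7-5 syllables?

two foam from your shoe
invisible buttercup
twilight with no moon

Line 1: two (1), foam (1), from (1), your (1), shoe (1) → 5 ✓
Line 2: invisible (4), buttercup (3) → 7 ✓
Line 3: twilight (2), with (1), no (1), moon (1) → 5 ✓

Yes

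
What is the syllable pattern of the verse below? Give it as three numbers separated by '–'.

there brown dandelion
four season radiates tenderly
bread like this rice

6–9–4

Line 1: there (1), brown (1), dandelion (4) → 6
Line 2: four (1), season (2), radiates (3), tenderly (3) → 9
Line 3: bread (1), like (1), this (1), rice (1) → 4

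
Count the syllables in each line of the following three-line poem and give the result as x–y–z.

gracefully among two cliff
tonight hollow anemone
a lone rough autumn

7–8–5

Line 1: "gracefully among two cliff": 3+2+1+1 = 7
Line 2: "tonight hollow anemone": 2+2+4 = 8
Line 3: "a lone rough autumn": 1+1+1+2 = 5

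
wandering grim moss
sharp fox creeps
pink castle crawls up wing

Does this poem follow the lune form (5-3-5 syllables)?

No

Line 1: wandering(3) + grim(1) + moss(1) = 5 ✓
Line 2: sharp(1) + fox(1) + creeps(1) = 3 ✓
Line 3: pink(1) + castle(2) + crawls(1) + up(1) + wing(1) = 6 (expected 5)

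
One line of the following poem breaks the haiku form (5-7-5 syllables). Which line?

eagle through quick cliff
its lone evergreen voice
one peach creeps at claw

The second line

Line 1: eagle(2) + through(1) + quick(1) + cliff(1) = 5 ✓
Line 2: its(1) + lone(1) + evergreen(3) + voice(1) = 6 (expected 7)
Line 3: one(1) + peach(1) + creeps(1) + at(1) + claw(1) = 5 ✓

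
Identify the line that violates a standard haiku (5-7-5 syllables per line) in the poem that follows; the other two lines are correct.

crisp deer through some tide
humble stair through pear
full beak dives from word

The second line

Line 1: crisp(1) + deer(1) + through(1) + some(1) + tide(1) = 5 ✓
Line 2: humble(2) + stair(1) + through(1) + pear(1) = 5 (expected 7)
Line 3: full(1) + beak(1) + dives(1) + from(1) + word(1) = 5 ✓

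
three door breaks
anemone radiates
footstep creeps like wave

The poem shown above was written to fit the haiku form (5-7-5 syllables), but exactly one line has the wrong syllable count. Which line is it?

The first line

Line 1: three (1), door (1), breaks (1) → 3 (expected 5)
Line 2: anemone (4), radiates (3) → 7 ✓
Line 3: footstep (2), creeps (1), like (1), wave (1) → 5 ✓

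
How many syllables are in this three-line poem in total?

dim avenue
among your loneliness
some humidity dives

Line 1: dim(1) + avenue(3) = 4
Line 2: among(2) + your(1) + loneliness(3) = 6
Line 3: some(1) + humidity(4) + dives(1) = 6
Total: 4 + 6 + 6 = 16

16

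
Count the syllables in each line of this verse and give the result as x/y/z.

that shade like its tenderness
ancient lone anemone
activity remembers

7/7/7

Line 1: that(1) + shade(1) + like(1) + its(1) + tenderness(3) = 7
Line 2: ancient(2) + lone(1) + anemone(4) = 7
Line 3: activity(4) + remembers(3) = 7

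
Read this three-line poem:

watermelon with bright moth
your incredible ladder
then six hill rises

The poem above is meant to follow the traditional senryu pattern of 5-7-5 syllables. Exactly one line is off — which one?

The first line

Line 1: watermelon (4), with (1), bright (1), moth (1) → 7 (expected 5)
Line 2: your (1), incredible (4), ladder (2) → 7 ✓
Line 3: then (1), six (1), hill (1), rises (2) → 5 ✓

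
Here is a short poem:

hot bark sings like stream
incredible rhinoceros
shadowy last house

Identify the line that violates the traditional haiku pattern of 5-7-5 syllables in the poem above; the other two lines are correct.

Line 1: "hot bark sings like stream": 1+1+1+1+1 = 5 ✓
Line 2: "incredible rhinoceros": 4+4 = 8 (expected 7)
Line 3: "shadowy last house": 3+1+1 = 5 ✓

The second line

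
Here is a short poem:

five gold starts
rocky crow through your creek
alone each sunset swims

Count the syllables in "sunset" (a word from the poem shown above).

"sunset" has 2 syllables.

2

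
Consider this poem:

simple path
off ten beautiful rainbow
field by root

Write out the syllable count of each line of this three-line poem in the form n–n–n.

Line 1: simple(2) + path(1) = 3
Line 2: off(1) + ten(1) + beautiful(3) + rainbow(2) = 7
Line 3: field(1) + by(1) + root(1) = 3

3–7–3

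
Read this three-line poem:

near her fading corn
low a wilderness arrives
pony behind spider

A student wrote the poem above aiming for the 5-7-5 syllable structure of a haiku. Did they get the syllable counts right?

No

Line 1: near (1), her (1), fading (2), corn (1) → 5 ✓
Line 2: low (1), a (1), wilderness (3), arrives (2) → 7 ✓
Line 3: pony (2), behind (2), spider (2) → 6 (expected 5)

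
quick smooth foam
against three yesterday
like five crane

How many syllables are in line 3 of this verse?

Line 3: like (1), five (1), crane (1) → 3

3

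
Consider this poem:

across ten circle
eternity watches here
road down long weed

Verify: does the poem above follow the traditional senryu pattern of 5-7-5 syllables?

No

Line 1: across(2) + ten(1) + circle(2) = 5 ✓
Line 2: eternity(4) + watches(2) + here(1) = 7 ✓
Line 3: road(1) + down(1) + long(1) + weed(1) = 4 (expected 5)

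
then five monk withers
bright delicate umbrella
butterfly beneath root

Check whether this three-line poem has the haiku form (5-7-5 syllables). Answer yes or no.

No

Line 1: then(1) + five(1) + monk(1) + withers(2) = 5 ✓
Line 2: bright(1) + delicate(3) + umbrella(3) = 7 ✓
Line 3: butterfly(3) + beneath(2) + root(1) = 6 (expected 5)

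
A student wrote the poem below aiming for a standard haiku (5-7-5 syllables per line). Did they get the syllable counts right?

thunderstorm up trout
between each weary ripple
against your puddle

Yes

Line 1: thunderstorm(3) + up(1) + trout(1) = 5 ✓
Line 2: between(2) + each(1) + weary(2) + ripple(2) = 7 ✓
Line 3: against(2) + your(1) + puddle(2) = 5 ✓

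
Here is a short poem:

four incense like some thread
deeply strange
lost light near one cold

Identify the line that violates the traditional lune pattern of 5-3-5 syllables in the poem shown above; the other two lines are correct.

Line 1: four(1) + incense(2) + like(1) + some(1) + thread(1) = 6 (expected 5)
Line 2: deeply(2) + strange(1) = 3 ✓
Line 3: lost(1) + light(1) + near(1) + one(1) + cold(1) = 5 ✓

The first line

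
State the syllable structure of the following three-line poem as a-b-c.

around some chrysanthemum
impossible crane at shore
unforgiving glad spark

7-7-6

Line 1: "around some chrysanthemum": 2+1+4 = 7
Line 2: "impossible crane at shore": 4+1+1+1 = 7
Line 3: "unforgiving glad spark": 4+1+1 = 6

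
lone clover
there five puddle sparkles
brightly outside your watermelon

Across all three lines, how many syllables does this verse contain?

Line 1: "lone clover": 1+2 = 3
Line 2: "there five puddle sparkles": 1+1+2+2 = 6
Line 3: "brightly outside your watermelon": 2+2+1+4 = 9
Total: 3 + 6 + 9 = 18

18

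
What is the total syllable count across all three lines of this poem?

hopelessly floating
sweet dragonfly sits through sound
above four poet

Line 1: hopelessly (3), floating (2) → 5
Line 2: sweet (1), dragonfly (3), sits (1), through (1), sound (1) → 7
Line 3: above (2), four (1), poet (2) → 5
Total: 5 + 7 + 5 = 17

17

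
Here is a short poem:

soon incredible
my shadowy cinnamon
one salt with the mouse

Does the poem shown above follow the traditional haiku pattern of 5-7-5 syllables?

Yes

Line 1: "soon incredible": 1+4 = 5 ✓
Line 2: "my shadowy cinnamon": 1+3+3 = 7 ✓
Line 3: "one salt with the mouse": 1+1+1+1+1 = 5 ✓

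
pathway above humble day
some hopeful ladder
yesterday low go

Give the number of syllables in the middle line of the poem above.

5

The middle line: "some hopeful ladder": 1+2+2 = 5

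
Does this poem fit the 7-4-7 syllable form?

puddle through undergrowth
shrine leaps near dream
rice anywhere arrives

Line 1: "puddle through undergrowth": 2+1+3 = 6 (expected 7)
Line 2: "shrine leaps near dream": 1+1+1+1 = 4 ✓
Line 3: "rice anywhere arrives": 1+3+2 = 6 (expected 7)

No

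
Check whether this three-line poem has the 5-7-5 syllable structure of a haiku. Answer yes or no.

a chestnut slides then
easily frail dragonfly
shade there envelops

Yes

Line 1: a (1), chestnut (2), slides (1), then (1) → 5 ✓
Line 2: easily (3), frail (1), dragonfly (3) → 7 ✓
Line 3: shade (1), there (1), envelops (3) → 5 ✓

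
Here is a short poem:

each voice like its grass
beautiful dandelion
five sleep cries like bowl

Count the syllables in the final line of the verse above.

5

The final line: five (1), sleep (1), cries (1), like (1), bowl (1) → 5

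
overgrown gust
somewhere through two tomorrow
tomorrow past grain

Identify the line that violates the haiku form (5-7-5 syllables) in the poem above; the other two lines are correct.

Line 1

Line 1: overgrown (3), gust (1) → 4 (expected 5)
Line 2: somewhere (2), through (1), two (1), tomorrow (3) → 7 ✓
Line 3: tomorrow (3), past (1), grain (1) → 5 ✓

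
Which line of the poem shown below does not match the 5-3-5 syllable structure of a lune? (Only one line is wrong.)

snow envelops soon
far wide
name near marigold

Line 2

Line 1: snow (1), envelops (3), soon (1) → 5 ✓
Line 2: far (1), wide (1) → 2 (expected 3)
Line 3: name (1), near (1), marigold (3) → 5 ✓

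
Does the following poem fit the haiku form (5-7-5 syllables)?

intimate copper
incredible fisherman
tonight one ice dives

Yes

Line 1: intimate (3), copper (2) → 5 ✓
Line 2: incredible (4), fisherman (3) → 7 ✓
Line 3: tonight (2), one (1), ice (1), dives (1) → 5 ✓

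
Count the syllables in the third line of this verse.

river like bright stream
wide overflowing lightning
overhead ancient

The third line: "overhead ancient": 3+2 = 5

5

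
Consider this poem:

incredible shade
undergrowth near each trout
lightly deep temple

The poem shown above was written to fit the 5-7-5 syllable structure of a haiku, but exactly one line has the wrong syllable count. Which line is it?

The second line

Line 1: incredible(4) + shade(1) = 5 ✓
Line 2: undergrowth(3) + near(1) + each(1) + trout(1) = 6 (expected 7)
Line 3: lightly(2) + deep(1) + temple(2) = 5 ✓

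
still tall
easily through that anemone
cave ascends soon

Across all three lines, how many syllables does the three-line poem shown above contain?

15

Line 1: "still tall": 1+1 = 2
Line 2: "easily through that anemone": 3+1+1+4 = 9
Line 3: "cave ascends soon": 1+2+1 = 4
Total: 2 + 9 + 4 = 15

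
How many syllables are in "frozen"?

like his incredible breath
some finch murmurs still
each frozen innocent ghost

2

"frozen" has 2 syllables.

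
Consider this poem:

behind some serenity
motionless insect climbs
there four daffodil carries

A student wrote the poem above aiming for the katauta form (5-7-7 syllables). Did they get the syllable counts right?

No

Line 1: "behind some serenity": 2+1+4 = 7 (expected 5)
Line 2: "motionless insect climbs": 3+2+1 = 6 (expected 7)
Line 3: "there four daffodil carries": 1+1+3+2 = 7 ✓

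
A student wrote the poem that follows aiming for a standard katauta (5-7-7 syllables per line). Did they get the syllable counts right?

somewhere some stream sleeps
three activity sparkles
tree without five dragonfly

Line 1: somewhere(2) + some(1) + stream(1) + sleeps(1) = 5 ✓
Line 2: three(1) + activity(4) + sparkles(2) = 7 ✓
Line 3: tree(1) + without(2) + five(1) + dragonfly(3) = 7 ✓

Yes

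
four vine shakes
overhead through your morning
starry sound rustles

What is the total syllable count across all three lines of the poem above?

15

Line 1: four(1) + vine(1) + shakes(1) = 3
Line 2: overhead(3) + through(1) + your(1) + morning(2) = 7
Line 3: starry(2) + sound(1) + rustles(2) = 5
Total: 3 + 7 + 5 = 15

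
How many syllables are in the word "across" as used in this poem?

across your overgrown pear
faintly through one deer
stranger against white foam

2

"across" has 2 syllables.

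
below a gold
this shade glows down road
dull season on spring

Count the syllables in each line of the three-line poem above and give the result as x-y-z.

4-5-5

Line 1: "below a gold": 2+1+1 = 4
Line 2: "this shade glows down road": 1+1+1+1+1 = 5
Line 3: "dull season on spring": 1+2+1+1 = 5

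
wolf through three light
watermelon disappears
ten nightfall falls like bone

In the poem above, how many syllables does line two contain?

Line two: watermelon(4) + disappears(3) = 7

7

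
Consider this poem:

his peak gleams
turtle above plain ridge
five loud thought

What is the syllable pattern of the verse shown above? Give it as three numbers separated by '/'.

Line 1: his (1), peak (1), gleams (1) → 3
Line 2: turtle (2), above (2), plain (1), ridge (1) → 6
Line 3: five (1), loud (1), thought (1) → 3

3/6/3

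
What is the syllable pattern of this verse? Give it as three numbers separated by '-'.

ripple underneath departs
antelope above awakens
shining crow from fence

7-8-5

Line 1: ripple (2), underneath (3), departs (2) → 7
Line 2: antelope (3), above (2), awakens (3) → 8
Line 3: shining (2), crow (1), from (1), fence (1) → 5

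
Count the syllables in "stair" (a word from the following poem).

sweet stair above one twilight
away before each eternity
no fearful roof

1

"stair" has 1 syllable.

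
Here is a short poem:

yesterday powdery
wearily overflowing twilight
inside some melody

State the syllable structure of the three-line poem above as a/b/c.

6/9/6

Line 1: yesterday (3), powdery (3) → 6
Line 2: wearily (3), overflowing (4), twilight (2) → 9
Line 3: inside (2), some (1), melody (3) → 6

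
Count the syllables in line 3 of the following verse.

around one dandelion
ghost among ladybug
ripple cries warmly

Line 3: "ripple cries warmly": 2+1+2 = 5

5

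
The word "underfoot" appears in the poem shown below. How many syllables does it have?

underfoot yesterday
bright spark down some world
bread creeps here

3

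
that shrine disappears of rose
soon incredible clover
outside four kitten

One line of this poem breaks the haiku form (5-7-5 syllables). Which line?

The first line

Line 1: that (1), shrine (1), disappears (3), of (1), rose (1) → 7 (expected 5)
Line 2: soon (1), incredible (4), clover (2) → 7 ✓
Line 3: outside (2), four (1), kitten (2) → 5 ✓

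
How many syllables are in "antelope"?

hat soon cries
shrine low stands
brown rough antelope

3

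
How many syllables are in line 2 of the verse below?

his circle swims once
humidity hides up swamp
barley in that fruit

7

Line 2: humidity(4) + hides(1) + up(1) + swamp(1) = 7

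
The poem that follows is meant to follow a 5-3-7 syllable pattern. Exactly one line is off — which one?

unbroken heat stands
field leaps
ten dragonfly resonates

Line 1: unbroken (3), heat (1), stands (1) → 5 ✓
Line 2: field (1), leaps (1) → 2 (expected 3)
Line 3: ten (1), dragonfly (3), resonates (3) → 7 ✓

Line 2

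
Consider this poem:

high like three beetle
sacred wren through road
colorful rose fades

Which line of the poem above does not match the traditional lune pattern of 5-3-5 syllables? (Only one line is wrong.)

Line 1: high (1), like (1), three (1), beetle (2) → 5 ✓
Line 2: sacred (2), wren (1), through (1), road (1) → 5 (expected 3)
Line 3: colorful (3), rose (1), fades (1) → 5 ✓

Line 2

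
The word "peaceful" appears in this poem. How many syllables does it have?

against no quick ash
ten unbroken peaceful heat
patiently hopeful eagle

"peaceful" has 2 syllables.

2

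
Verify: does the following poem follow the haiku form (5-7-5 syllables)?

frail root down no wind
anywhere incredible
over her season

Yes

Line 1: "frail root down no wind": 1+1+1+1+1 = 5 ✓
Line 2: "anywhere incredible": 3+4 = 7 ✓
Line 3: "over her season": 2+1+2 = 5 ✓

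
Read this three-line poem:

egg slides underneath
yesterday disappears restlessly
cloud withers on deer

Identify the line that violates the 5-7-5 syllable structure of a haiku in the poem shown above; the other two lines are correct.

Line 1: "egg slides underneath": 1+1+3 = 5 ✓
Line 2: "yesterday disappears restlessly": 3+3+3 = 9 (expected 7)
Line 3: "cloud withers on deer": 1+2+1+1 = 5 ✓

Line 2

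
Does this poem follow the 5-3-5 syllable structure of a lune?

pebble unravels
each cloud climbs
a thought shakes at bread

Yes

Line 1: pebble (2), unravels (3) → 5 ✓
Line 2: each (1), cloud (1), climbs (1) → 3 ✓
Line 3: a (1), thought (1), shakes (1), at (1), bread (1) → 5 ✓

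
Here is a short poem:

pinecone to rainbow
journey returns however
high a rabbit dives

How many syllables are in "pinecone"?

2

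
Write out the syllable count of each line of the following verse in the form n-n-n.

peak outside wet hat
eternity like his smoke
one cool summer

Line 1: peak(1) + outside(2) + wet(1) + hat(1) = 5
Line 2: eternity(4) + like(1) + his(1) + smoke(1) = 7
Line 3: one(1) + cool(1) + summer(2) = 4

5-7-4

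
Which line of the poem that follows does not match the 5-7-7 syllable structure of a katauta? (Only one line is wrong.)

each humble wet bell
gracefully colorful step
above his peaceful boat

The third line

Line 1: each (1), humble (2), wet (1), bell (1) → 5 ✓
Line 2: gracefully (3), colorful (3), step (1) → 7 ✓
Line 3: above (2), his (1), peaceful (2), boat (1) → 6 (expected 7)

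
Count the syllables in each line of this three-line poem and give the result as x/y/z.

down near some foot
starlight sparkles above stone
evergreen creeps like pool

Line 1: "down near some foot": 1+1+1+1 = 4
Line 2: "starlight sparkles above stone": 2+2+2+1 = 7
Line 3: "evergreen creeps like pool": 3+1+1+1 = 6

4/7/6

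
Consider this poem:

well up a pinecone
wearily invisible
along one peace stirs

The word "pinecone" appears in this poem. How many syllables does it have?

2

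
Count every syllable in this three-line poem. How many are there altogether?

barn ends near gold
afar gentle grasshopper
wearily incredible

Line 1: barn(1) + ends(1) + near(1) + gold(1) = 4
Line 2: afar(2) + gentle(2) + grasshopper(3) = 7
Line 3: wearily(3) + incredible(4) = 7
Total: 4 + 7 + 7 = 18

18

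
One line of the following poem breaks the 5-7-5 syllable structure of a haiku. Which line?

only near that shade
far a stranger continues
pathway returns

Line 1: "only near that shade": 2+1+1+1 = 5 ✓
Line 2: "far a stranger continues": 1+1+2+3 = 7 ✓
Line 3: "pathway returns": 2+2 = 4 (expected 5)

Line 3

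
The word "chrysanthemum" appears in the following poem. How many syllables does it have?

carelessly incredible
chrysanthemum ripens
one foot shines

4

"chrysanthemum" has 4 syllables.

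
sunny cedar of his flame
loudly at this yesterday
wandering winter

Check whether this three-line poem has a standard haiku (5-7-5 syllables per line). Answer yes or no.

No

Line 1: "sunny cedar of his flame": 2+2+1+1+1 = 7 (expected 5)
Line 2: "loudly at this yesterday": 2+1+1+3 = 7 ✓
Line 3: "wandering winter": 3+2 = 5 ✓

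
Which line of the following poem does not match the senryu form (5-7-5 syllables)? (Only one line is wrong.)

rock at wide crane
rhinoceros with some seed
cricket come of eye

The first line

Line 1: rock(1) + at(1) + wide(1) + crane(1) = 4 (expected 5)
Line 2: rhinoceros(4) + with(1) + some(1) + seed(1) = 7 ✓
Line 3: cricket(2) + come(1) + of(1) + eye(1) = 5 ✓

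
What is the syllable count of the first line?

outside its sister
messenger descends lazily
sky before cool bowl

The first line: outside(2) + its(1) + sister(2) = 5

5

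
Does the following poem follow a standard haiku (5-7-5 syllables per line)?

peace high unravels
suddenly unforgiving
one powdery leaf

Line 1: "peace high unravels": 1+1+3 = 5 ✓
Line 2: "suddenly unforgiving": 3+4 = 7 ✓
Line 3: "one powdery leaf": 1+3+1 = 5 ✓

Yes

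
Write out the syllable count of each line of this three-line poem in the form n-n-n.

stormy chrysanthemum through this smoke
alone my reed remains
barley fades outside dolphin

Line 1: stormy(2) + chrysanthemum(4) + through(1) + this(1) + smoke(1) = 9
Line 2: alone(2) + my(1) + reed(1) + remains(2) = 6
Line 3: barley(2) + fades(1) + outside(2) + dolphin(2) = 7

9-6-7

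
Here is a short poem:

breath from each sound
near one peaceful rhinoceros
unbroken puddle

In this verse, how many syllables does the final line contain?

The final line: unbroken (3), puddle (2) → 5

5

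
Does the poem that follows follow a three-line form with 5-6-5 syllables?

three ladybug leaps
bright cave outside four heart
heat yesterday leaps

Line 1: "three ladybug leaps": 1+3+1 = 5 ✓
Line 2: "bright cave outside four heart": 1+1+2+1+1 = 6 ✓
Line 3: "heat yesterday leaps": 1+3+1 = 5 ✓

Yes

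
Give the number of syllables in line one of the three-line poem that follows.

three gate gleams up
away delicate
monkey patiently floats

Line one: three(1) + gate(1) + gleams(1) + up(1) = 4

4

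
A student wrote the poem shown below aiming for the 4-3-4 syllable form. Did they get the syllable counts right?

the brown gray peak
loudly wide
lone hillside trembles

No

Line 1: "the brown gray peak": 1+1+1+1 = 4 ✓
Line 2: "loudly wide": 2+1 = 3 ✓
Line 3: "lone hillside trembles": 1+2+2 = 5 (expected 4)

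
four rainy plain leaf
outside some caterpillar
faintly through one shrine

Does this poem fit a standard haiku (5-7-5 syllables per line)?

Line 1: "four rainy plain leaf": 1+2+1+1 = 5 ✓
Line 2: "outside some caterpillar": 2+1+4 = 7 ✓
Line 3: "faintly through one shrine": 2+1+1+1 = 5 ✓

Yes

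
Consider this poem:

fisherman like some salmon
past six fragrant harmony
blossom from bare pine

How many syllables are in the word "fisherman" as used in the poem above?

3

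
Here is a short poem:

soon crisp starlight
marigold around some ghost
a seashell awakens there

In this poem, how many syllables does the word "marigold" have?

3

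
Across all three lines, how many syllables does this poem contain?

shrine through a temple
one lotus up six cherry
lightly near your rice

Line 1: shrine(1) + through(1) + a(1) + temple(2) = 5
Line 2: one(1) + lotus(2) + up(1) + six(1) + cherry(2) = 7
Line 3: lightly(2) + near(1) + your(1) + rice(1) = 5
Total: 5 + 7 + 5 = 17

17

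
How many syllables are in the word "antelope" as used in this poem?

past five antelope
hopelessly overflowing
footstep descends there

3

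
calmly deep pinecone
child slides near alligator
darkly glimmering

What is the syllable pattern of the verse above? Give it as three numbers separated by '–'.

Line 1: "calmly deep pinecone": 2+1+2 = 5
Line 2: "child slides near alligator": 1+1+1+4 = 7
Line 3: "darkly glimmering": 2+3 = 5

5–7–5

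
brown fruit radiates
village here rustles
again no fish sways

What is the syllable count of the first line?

5

The first line: brown(1) + fruit(1) + radiates(3) = 5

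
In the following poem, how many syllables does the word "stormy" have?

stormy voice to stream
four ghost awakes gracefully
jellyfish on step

2

"stormy" has 2 syllables.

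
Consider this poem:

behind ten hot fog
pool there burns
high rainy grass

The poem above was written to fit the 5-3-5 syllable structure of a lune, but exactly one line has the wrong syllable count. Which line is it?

The third line

Line 1: behind (2), ten (1), hot (1), fog (1) → 5 ✓
Line 2: pool (1), there (1), burns (1) → 3 ✓
Line 3: high (1), rainy (2), grass (1) → 4 (expected 5)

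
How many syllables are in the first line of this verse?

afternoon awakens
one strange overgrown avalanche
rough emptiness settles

6

The first line: afternoon (3), awakens (3) → 6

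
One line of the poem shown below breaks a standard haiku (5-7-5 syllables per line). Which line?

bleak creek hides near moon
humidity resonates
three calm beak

The third line

Line 1: bleak(1) + creek(1) + hides(1) + near(1) + moon(1) = 5 ✓
Line 2: humidity(4) + resonates(3) = 7 ✓
Line 3: three(1) + calm(1) + beak(1) = 3 (expected 5)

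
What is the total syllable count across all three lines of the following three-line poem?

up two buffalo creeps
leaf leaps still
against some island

14

Line 1: up(1) + two(1) + buffalo(3) + creeps(1) = 6
Line 2: leaf(1) + leaps(1) + still(1) = 3
Line 3: against(2) + some(1) + island(2) = 5
Total: 6 + 3 + 5 = 14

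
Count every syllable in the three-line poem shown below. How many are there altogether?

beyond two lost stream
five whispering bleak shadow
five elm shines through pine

17

Line 1: beyond (2), two (1), lost (1), stream (1) → 5
Line 2: five (1), whispering (3), bleak (1), shadow (2) → 7
Line 3: five (1), elm (1), shines (1), through (1), pine (1) → 5
Total: 5 + 7 + 5 = 17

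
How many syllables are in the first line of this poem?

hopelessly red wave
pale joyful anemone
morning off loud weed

5

The first line: hopelessly(3) + red(1) + wave(1) = 5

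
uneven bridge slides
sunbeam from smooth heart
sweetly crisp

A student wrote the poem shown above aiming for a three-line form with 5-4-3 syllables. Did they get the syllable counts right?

Line 1: "uneven bridge slides": 3+1+1 = 5 ✓
Line 2: "sunbeam from smooth heart": 2+1+1+1 = 5 (expected 4)
Line 3: "sweetly crisp": 2+1 = 3 ✓

No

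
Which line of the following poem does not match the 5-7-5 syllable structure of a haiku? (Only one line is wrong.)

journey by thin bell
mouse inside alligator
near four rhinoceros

Line 1: journey (2), by (1), thin (1), bell (1) → 5 ✓
Line 2: mouse (1), inside (2), alligator (4) → 7 ✓
Line 3: near (1), four (1), rhinoceros (4) → 6 (expected 5)

Line 3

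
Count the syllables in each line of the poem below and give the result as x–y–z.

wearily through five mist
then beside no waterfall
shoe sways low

6–7–3

Line 1: wearily (3), through (1), five (1), mist (1) → 6
Line 2: then (1), beside (2), no (1), waterfall (3) → 7
Line 3: shoe (1), sways (1), low (1) → 3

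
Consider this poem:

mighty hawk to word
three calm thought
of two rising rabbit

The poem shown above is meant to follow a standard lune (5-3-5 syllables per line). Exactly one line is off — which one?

Line 3

Line 1: mighty(2) + hawk(1) + to(1) + word(1) = 5 ✓
Line 2: three(1) + calm(1) + thought(1) = 3 ✓
Line 3: of(1) + two(1) + rising(2) + rabbit(2) = 6 (expected 5)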